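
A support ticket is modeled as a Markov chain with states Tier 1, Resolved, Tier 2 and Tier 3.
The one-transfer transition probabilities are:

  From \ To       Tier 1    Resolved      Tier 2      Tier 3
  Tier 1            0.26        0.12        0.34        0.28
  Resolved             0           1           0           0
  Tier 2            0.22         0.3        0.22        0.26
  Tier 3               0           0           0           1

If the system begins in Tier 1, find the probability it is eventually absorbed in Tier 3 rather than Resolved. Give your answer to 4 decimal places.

Let h(s) be the probability of absorption at Tier 3 starting from transient state s. Then h(Tier 3) = 1 and h(Resolved) = 0. By first-step analysis:
h(Tier 1) = 0.26·h(Tier 1) + 0.12·0 + 0.34·h(Tier 2) + 0.28·1
h(Tier 2) = 0.22·h(Tier 1) + 0.3·0 + 0.22·h(Tier 2) + 0.26·1
Solving: h(Tier 1) = 0.6107, h(Tier 2) = 0.5056.
Starting from Tier 1, the probability is 0.6107.

0.6107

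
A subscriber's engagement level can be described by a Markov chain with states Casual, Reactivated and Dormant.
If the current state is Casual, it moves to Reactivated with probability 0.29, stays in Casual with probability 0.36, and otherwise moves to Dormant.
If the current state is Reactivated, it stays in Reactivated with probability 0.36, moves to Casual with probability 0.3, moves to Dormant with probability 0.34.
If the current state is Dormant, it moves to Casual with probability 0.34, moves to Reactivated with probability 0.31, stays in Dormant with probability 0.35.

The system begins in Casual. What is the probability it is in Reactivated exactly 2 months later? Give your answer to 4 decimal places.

Sum over the intermediate state after 1 month:
P = P(Casual→Casual)·P(Casual→Reactivated) + P(Casual→Reactivated)·P(Reactivated→Reactivated) + P(Casual→Dormant)·P(Dormant→Reactivated)
  = 0.36×0.29 + 0.29×0.36 + 0.35×0.31
  = 0.1044 + 0.1044 + 0.1085 = 0.3173

0.3173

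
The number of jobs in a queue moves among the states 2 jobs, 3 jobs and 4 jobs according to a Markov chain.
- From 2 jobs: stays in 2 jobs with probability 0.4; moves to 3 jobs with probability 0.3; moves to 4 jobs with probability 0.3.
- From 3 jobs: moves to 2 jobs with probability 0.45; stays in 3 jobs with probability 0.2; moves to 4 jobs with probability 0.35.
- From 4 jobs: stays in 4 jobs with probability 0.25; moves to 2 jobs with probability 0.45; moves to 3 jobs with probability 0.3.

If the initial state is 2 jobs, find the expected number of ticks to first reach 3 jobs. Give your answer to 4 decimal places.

Let t(s) be the expected number of ticks to first reach 3 jobs from state s, with t(3 jobs) = 0. Conditioning on the first tick:
t(2 jobs) = 1 + 0.4·t(2 jobs) + 0.3·t(4 jobs)
t(4 jobs) = 1 + 0.45·t(2 jobs) + 0.25·t(4 jobs)
Solving: t(2 jobs) = 3.3333, t(4 jobs) = 3.3333.
Expected ticks from 2 jobs to 3 jobs: 3.3333.

3.3333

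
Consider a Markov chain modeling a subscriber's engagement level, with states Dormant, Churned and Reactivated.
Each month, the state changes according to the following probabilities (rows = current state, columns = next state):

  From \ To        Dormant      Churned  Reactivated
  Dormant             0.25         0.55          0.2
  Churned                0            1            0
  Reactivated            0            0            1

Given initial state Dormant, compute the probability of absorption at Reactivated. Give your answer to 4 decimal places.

0.2667

Let h(s) be the probability of absorption at Reactivated starting from transient state s. Then h(Reactivated) = 1 and h(Churned) = 0. By first-step analysis:
h(Dormant) = 0.25·h(Dormant) + 0.55·0 + 0.2·1
Solving: h(Dormant) = 0.2667.
Starting from Dormant, the probability is 0.2667.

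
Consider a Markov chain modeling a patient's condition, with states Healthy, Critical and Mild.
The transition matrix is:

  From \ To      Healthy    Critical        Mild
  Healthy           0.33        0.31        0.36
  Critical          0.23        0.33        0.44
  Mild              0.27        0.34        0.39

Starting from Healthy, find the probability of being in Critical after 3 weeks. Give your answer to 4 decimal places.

Propagate the distribution vector 3 weeks from Healthy.
After 0 weeks: (1.0000, 0.0000, 0.0000)
After 1 week: (0.3300, 0.3100, 0.3600)
After 2 weeks: (0.2774, 0.3270, 0.3956)
After 3 weeks: (0.2736, 0.3284, 0.3980)
P(in Critical after 3 weeks) = 0.3284

0.3284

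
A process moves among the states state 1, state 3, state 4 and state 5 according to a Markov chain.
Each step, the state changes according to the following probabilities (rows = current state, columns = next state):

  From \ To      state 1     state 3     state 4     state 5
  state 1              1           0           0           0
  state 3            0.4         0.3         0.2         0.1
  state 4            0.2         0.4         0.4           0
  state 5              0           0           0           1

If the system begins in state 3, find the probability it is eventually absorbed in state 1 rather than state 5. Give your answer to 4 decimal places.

0.8235

Let h(s) be the probability of absorption at state 1 starting from transient state s. Then h(state 1) = 1 and h(state 5) = 0. By first-step analysis:
h(state 3) = 0.4·1 + 0.3·h(state 3) + 0.2·h(state 4) + 0.1·0
h(state 4) = 0.2·1 + 0.4·h(state 3) + 0.4·h(state 4)
Solving: h(state 3) = 0.8235, h(state 4) = 0.8824.
Starting from state 3, the probability is 0.8235.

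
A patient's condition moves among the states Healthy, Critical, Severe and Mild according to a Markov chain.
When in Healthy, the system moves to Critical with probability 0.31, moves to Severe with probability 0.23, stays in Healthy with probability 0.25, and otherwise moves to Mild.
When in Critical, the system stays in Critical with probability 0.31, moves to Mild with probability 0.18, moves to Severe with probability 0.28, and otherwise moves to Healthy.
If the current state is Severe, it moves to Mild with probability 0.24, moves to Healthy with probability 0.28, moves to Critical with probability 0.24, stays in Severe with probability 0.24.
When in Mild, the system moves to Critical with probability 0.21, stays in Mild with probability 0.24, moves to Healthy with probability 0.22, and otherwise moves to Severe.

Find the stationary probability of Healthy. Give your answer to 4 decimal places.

0.2461

Let the stationary distribution be π with π = πP and π_1 + π_2 + π_3 + π_4 = 1.
π_1 = 0.25·π_1 + 0.23·π_2 + 0.28·π_3 + 0.22·π_4
π_2 = 0.31·π_1 + 0.31·π_2 + 0.24·π_3 + 0.21·π_4
π_3 = 0.23·π_1 + 0.28·π_2 + 0.24·π_3 + 0.33·π_4
Solving with the normalization constraint gives π = (0.2461, 0.2696, 0.2678, 0.2164).
So the stationary probability of Healthy is 0.2461.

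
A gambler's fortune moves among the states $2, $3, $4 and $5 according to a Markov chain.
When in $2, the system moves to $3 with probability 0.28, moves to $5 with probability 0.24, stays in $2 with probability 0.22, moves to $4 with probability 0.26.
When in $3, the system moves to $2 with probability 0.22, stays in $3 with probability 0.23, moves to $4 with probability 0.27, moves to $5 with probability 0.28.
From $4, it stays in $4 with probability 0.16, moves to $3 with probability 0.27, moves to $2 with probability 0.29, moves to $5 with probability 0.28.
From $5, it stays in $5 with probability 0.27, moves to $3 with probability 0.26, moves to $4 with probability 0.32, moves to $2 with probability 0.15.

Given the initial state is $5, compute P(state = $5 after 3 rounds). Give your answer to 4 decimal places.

0.2683

Propagate the distribution vector 3 rounds from $5.
After 0 rounds: (0.0000, 0.0000, 0.0000, 1.0000)
After 1 round: (0.1500, 0.2600, 0.3200, 0.2700)
After 2 rounds: (0.2235, 0.2584, 0.2468, 0.2713)
After 3 rounds: (0.2183, 0.2592, 0.2542, 0.2683)
P(in $5 after 3 rounds) = 0.2683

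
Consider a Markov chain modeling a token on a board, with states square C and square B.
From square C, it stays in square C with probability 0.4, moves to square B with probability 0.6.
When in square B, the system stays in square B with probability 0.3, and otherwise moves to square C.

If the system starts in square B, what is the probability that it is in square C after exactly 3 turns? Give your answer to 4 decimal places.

0.5530

Propagate the distribution vector 3 turns from square B.
After 0 turns: (0.0000, 1.0000)
After 1 turn: (0.7000, 0.3000)
After 2 turns: (0.4900, 0.5100)
After 3 turns: (0.5530, 0.4470)
P(in square C after 3 turns) = 0.5530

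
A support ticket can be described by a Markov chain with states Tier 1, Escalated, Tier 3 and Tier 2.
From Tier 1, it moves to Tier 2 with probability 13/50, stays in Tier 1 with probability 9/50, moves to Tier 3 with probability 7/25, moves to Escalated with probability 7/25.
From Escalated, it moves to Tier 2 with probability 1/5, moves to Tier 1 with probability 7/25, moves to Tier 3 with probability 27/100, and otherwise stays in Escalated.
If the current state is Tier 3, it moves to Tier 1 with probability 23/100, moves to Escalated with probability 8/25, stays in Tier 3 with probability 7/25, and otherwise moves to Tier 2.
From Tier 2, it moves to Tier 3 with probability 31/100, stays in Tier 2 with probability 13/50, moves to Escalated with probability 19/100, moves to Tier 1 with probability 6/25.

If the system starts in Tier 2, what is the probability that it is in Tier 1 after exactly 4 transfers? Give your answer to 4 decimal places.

Propagate the distribution vector 4 transfers from Tier 2.
After 0 transfers: (0.0000, 0.0000, 0.0000, 1.0000)
After 1 transfer: (0.2400, 0.1900, 0.3100, 0.2600)
After 2 transfers: (0.2301, 0.2633, 0.2859, 0.2207)
After 3 transfers: (0.2339, 0.2637, 0.2840, 0.2185)
After 4 transfers: (0.2337, 0.2638, 0.2839, 0.2186)
P(in Tier 1 after 4 transfers) = 0.2337

0.2337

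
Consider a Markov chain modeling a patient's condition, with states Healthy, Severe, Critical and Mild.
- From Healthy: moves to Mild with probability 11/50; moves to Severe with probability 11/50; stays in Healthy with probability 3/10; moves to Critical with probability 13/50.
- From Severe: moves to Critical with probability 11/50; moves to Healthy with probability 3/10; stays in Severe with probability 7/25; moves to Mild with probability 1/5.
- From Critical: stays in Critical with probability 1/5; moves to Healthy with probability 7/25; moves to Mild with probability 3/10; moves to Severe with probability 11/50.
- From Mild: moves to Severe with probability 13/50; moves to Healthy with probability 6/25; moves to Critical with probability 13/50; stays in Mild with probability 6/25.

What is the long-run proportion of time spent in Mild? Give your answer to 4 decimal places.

0.2388

Let the stationary distribution be π with π = πP and π_1 + π_2 + π_3 + π_4 = 1.
π_1 = 0.3·π_1 + 0.3·π_2 + 0.28·π_3 + 0.24·π_4
π_2 = 0.22·π_1 + 0.28·π_2 + 0.22·π_3 + 0.26·π_4
π_3 = 0.26·π_1 + 0.22·π_2 + 0.2·π_3 + 0.26·π_4
Solving with the normalization constraint gives π = (0.2810, 0.2442, 0.2361, 0.2388).
So the stationary probability of Mild is 0.2388.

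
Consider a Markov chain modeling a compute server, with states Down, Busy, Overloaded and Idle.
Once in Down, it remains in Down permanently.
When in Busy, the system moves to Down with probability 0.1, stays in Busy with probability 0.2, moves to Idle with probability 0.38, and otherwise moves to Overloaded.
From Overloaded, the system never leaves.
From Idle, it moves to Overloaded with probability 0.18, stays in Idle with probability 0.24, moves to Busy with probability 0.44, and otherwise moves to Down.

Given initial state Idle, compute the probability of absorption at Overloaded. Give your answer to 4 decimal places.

0.6461

Let h(s) be the probability of absorption at Overloaded starting from transient state s. Then h(Overloaded) = 1 and h(Down) = 0. By first-step analysis:
h(Busy) = 0.1·0 + 0.2·h(Busy) + 0.32·1 + 0.38·h(Idle)
h(Idle) = 0.14·0 + 0.44·h(Busy) + 0.18·1 + 0.24·h(Idle)
Solving: h(Busy) = 0.7069, h(Idle) = 0.6461.
Starting from Idle, the probability is 0.6461.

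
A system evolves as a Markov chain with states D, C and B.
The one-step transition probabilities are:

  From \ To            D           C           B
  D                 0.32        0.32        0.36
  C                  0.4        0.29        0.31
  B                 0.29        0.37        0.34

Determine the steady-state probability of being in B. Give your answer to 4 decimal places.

0.3369

Let the stationary distribution be π with π = πP and π_1 + π_2 + π_3 = 1.
π_1 = 0.32·π_1 + 0.4·π_2 + 0.29·π_3
π_2 = 0.32·π_1 + 0.29·π_2 + 0.37·π_3
Solving with the normalization constraint gives π = (0.3361, 0.3270, 0.3369).
So the stationary probability of B is 0.3369.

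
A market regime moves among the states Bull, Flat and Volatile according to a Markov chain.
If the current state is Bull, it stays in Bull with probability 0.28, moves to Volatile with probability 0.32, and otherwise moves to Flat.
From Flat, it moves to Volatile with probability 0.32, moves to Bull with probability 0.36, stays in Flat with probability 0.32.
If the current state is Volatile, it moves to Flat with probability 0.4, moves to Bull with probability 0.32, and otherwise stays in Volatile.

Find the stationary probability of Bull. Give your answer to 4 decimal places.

0.3219

Let the stationary distribution be π with π = πP and π_1 + π_2 + π_3 = 1.
π_1 = 0.28·π_1 + 0.36·π_2 + 0.32·π_3
π_2 = 0.4·π_1 + 0.32·π_2 + 0.4·π_3
Solving with the normalization constraint gives π = (0.3219, 0.3704, 0.3077).
So the stationary probability of Bull is 0.3219.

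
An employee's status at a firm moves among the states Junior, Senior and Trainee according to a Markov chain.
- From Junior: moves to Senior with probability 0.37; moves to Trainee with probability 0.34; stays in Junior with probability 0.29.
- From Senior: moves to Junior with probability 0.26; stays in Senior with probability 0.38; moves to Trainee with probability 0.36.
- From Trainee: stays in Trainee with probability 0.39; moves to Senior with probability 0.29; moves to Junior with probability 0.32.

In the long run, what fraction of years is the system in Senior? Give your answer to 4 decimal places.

0.3442

Let the stationary distribution be π with π = πP and π_1 + π_2 + π_3 = 1.
π_1 = 0.29·π_1 + 0.26·π_2 + 0.32·π_3
π_2 = 0.37·π_1 + 0.38·π_2 + 0.29·π_3
Solving with the normalization constraint gives π = (0.2906, 0.3442, 0.3651).
So the stationary probability of Senior is 0.3442.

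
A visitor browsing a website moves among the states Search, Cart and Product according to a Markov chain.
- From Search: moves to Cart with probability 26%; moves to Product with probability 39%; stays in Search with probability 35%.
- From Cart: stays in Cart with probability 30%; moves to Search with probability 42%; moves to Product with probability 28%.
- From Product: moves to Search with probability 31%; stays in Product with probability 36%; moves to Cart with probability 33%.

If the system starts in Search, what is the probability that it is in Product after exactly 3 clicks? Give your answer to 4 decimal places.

Propagate the distribution vector 3 clicks from Search.
After 0 clicks: (1.0000, 0.0000, 0.0000)
After 1 click: (0.3500, 0.2600, 0.3900)
After 2 clicks: (0.3526, 0.2977, 0.3497)
After 3 clicks: (0.3569, 0.2964, 0.3468)
P(in Product after 3 clicks) = 0.3468

0.3468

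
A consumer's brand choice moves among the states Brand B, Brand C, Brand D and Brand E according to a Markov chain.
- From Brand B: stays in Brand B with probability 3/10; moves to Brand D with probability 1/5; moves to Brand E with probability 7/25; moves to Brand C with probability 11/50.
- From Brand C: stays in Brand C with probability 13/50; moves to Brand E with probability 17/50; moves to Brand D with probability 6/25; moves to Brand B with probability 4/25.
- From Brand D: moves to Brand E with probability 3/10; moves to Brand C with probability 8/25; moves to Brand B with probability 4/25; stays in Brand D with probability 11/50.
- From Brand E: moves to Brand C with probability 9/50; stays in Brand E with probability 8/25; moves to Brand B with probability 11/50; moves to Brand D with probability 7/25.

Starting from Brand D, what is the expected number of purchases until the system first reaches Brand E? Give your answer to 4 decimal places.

3.2504

Let t(s) be the expected number of purchases to first reach Brand E from state s, with t(Brand E) = 0. Conditioning on the first purchase:
t(Brand B) = 1 + 0.3·t(Brand B) + 0.22·t(Brand C) + 0.2·t(Brand D)
t(Brand C) = 1 + 0.16·t(Brand B) + 0.26·t(Brand C) + 0.24·t(Brand D)
t(Brand D) = 1 + 0.16·t(Brand B) + 0.32·t(Brand C) + 0.22·t(Brand D)
Solving: t(Brand B) = 3.3403, t(Brand C) = 3.1278, t(Brand D) = 3.2504.
Expected purchases from Brand D to Brand E: 3.2504.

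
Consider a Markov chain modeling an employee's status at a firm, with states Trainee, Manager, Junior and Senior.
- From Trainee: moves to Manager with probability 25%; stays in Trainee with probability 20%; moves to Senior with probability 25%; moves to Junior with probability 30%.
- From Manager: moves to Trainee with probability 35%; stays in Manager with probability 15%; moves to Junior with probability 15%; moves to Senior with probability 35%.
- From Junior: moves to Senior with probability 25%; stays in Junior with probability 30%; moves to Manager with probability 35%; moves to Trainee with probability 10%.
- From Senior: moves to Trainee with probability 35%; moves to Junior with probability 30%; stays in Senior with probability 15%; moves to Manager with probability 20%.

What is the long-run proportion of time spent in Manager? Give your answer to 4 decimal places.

Let the stationary distribution be π with π = πP and π_1 + π_2 + π_3 + π_4 = 1.
π_1 = 0.2·π_1 + 0.35·π_2 + 0.1·π_3 + 0.35·π_4
π_2 = 0.25·π_1 + 0.15·π_2 + 0.35·π_3 + 0.2·π_4
π_3 = 0.3·π_1 + 0.15·π_2 + 0.3·π_3 + 0.3·π_4
Solving with the normalization constraint gives π = (0.2470, 0.2400, 0.2640, 0.2491).
So the stationary probability of Manager is 0.2400.

0.2400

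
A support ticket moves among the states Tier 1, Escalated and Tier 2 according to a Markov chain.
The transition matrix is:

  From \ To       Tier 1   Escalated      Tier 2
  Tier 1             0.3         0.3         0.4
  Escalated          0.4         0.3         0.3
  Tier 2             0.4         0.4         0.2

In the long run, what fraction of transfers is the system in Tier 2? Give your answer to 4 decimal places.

Let the stationary distribution be π with π = πP and π_1 + π_2 + π_3 = 1.
π_1 = 0.3·π_1 + 0.4·π_2 + 0.4·π_3
π_2 = 0.3·π_1 + 0.3·π_2 + 0.4·π_3
Solving with the normalization constraint gives π = (0.3636, 0.3306, 0.3058).
So the stationary probability of Tier 2 is 0.3058.

0.3058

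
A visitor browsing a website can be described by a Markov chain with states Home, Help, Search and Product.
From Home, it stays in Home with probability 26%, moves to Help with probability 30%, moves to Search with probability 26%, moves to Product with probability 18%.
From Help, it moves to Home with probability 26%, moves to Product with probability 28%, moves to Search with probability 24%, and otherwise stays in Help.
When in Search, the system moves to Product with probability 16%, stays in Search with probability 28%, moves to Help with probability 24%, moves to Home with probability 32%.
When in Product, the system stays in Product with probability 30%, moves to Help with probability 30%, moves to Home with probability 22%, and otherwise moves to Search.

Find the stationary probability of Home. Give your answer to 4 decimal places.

0.2653

Let the stationary distribution be π with π = πP and π_1 + π_2 + π_3 + π_4 = 1.
π_1 = 0.26·π_1 + 0.26·π_2 + 0.32·π_3 + 0.22·π_4
π_2 = 0.3·π_1 + 0.22·π_2 + 0.24·π_3 + 0.3·π_4
π_3 = 0.26·π_1 + 0.24·π_2 + 0.28·π_3 + 0.18·π_4
Solving with the normalization constraint gives π = (0.2653, 0.2644, 0.2412, 0.2291).
So the stationary probability of Home is 0.2653.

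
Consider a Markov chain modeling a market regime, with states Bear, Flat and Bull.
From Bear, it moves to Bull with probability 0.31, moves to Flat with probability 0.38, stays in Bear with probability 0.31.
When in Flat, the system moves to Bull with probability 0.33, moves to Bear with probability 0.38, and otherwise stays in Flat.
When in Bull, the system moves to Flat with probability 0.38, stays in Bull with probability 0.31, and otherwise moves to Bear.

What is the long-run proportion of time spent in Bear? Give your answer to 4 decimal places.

0.3344

Let the stationary distribution be π with π = πP and π_1 + π_2 + π_3 = 1.
π_1 = 0.31·π_1 + 0.38·π_2 + 0.31·π_3
π_2 = 0.38·π_1 + 0.29·π_2 + 0.38·π_3
Solving with the normalization constraint gives π = (0.3344, 0.3486, 0.3170).
So the stationary probability of Bear is 0.3344.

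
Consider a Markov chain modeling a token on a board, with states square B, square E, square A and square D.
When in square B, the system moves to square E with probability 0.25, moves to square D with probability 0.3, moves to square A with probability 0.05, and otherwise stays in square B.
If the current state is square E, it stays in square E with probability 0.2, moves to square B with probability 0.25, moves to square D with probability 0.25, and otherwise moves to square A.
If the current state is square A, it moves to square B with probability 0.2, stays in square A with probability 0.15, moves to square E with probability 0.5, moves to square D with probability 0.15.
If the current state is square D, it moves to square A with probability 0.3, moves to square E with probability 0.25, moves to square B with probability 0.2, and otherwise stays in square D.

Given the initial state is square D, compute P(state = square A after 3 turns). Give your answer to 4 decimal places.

0.2061

Propagate the distribution vector 3 turns from square D.
After 0 turns: (0.0000, 0.0000, 0.0000, 1.0000)
After 1 turn: (0.2000, 0.2500, 0.3000, 0.2500)
After 2 turns: (0.2525, 0.3125, 0.2050, 0.2300)
After 3 turns: (0.2661, 0.2856, 0.2061, 0.2421)
P(in square A after 3 turns) = 0.2061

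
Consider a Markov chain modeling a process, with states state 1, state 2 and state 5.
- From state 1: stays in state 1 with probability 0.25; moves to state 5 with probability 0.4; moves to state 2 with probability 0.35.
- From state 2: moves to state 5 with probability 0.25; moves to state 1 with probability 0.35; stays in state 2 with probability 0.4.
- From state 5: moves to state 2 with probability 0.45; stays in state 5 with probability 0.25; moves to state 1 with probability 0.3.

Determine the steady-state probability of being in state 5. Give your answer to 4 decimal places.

Let the stationary distribution be π with π = πP and π_1 + π_2 + π_3 = 1.
π_1 = 0.25·π_1 + 0.35·π_2 + 0.3·π_3
π_2 = 0.35·π_1 + 0.4·π_2 + 0.45·π_3
Solving with the normalization constraint gives π = (0.3047, 0.3995, 0.2957).
So the stationary probability of state 5 is 0.2957.

0.2957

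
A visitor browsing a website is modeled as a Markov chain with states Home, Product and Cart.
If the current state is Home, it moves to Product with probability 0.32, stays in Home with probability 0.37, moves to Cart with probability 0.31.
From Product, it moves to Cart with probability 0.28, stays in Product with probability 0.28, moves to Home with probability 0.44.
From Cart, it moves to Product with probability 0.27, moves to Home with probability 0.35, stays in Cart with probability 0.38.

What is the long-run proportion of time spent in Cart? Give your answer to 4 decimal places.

0.3239

Let the stationary distribution be π with π = πP and π_1 + π_2 + π_3 = 1.
π_1 = 0.37·π_1 + 0.44·π_2 + 0.35·π_3
π_2 = 0.32·π_1 + 0.28·π_2 + 0.27·π_3
Solving with the normalization constraint gives π = (0.3840, 0.2921, 0.3239).
So the stationary probability of Cart is 0.3239.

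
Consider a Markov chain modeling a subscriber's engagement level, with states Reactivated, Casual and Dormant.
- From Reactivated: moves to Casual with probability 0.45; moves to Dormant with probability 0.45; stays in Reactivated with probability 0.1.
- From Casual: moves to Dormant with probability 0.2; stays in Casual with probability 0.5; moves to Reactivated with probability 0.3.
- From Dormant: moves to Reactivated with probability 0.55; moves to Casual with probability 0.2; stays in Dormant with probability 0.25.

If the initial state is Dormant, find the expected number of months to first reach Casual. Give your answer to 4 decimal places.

3.3918

Let t(s) be the expected number of months to first reach Casual from state s, with t(Casual) = 0. Conditioning on the first month:
t(Reactivated) = 1 + 0.1·t(Reactivated) + 0.45·t(Dormant)
t(Dormant) = 1 + 0.55·t(Reactivated) + 0.25·t(Dormant)
Solving: t(Reactivated) = 2.8070, t(Dormant) = 3.3918.
Expected months from Dormant to Casual: 3.3918.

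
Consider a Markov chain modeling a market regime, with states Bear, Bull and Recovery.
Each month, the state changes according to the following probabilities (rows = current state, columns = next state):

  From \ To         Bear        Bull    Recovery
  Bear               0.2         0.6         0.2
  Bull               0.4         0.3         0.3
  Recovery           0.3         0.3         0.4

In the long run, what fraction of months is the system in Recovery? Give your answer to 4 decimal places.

Let the stationary distribution be π with π = πP and π_1 + π_2 + π_3 = 1.
π_1 = 0.2·π_1 + 0.4·π_2 + 0.3·π_3
π_2 = 0.6·π_1 + 0.3·π_2 + 0.3·π_3
Solving with the normalization constraint gives π = (0.3084, 0.3925, 0.2991).
So the stationary probability of Recovery is 0.2991.

0.2991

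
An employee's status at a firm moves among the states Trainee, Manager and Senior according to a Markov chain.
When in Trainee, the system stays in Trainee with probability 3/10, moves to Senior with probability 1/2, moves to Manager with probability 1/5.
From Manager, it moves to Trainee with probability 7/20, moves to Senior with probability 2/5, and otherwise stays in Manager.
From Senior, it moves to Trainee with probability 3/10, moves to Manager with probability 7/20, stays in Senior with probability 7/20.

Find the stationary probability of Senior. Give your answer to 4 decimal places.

0.4108

Let the stationary distribution be π with π = πP and π_1 + π_2 + π_3 = 1.
π_1 = 0.3·π_1 + 0.35·π_2 + 0.3·π_3
π_2 = 0.2·π_1 + 0.25·π_2 + 0.35·π_3
Solving with the normalization constraint gives π = (0.3138, 0.2754, 0.4108).
So the stationary probability of Senior is 0.4108.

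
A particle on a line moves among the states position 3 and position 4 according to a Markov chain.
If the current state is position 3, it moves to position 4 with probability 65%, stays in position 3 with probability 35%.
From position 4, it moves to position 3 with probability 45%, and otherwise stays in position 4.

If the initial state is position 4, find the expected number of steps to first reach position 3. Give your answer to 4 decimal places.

Let t(s) be the expected number of steps to first reach position 3 from state s, with t(position 3) = 0. Conditioning on the first step:
t(position 4) = 1 + 0.55·t(position 4)
Solving: t(position 4) = 2.2222.
Expected steps from position 4 to position 3: 2.2222.

2.2222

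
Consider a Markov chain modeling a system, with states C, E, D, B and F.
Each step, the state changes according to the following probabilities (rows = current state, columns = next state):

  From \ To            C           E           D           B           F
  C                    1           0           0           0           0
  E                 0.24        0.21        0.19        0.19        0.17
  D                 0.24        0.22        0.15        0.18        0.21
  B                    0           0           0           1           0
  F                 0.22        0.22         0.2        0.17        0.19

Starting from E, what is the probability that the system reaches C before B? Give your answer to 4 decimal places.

Let h(s) be the probability of absorption at C starting from transient state s. Then h(C) = 1 and h(B) = 0. By first-step analysis:
h(E) = 0.24·1 + 0.21·h(E) + 0.19·h(D) + 0.19·0 + 0.17·h(F)
h(D) = 0.24·1 + 0.22·h(E) + 0.15·h(D) + 0.18·0 + 0.21·h(F)
h(F) = 0.22·1 + 0.22·h(E) + 0.2·h(D) + 0.17·0 + 0.19·h(F)
Solving: h(E) = 0.5616, h(D) = 0.5671, h(F) = 0.5642.
Starting from E, the probability is 0.5616.

0.5616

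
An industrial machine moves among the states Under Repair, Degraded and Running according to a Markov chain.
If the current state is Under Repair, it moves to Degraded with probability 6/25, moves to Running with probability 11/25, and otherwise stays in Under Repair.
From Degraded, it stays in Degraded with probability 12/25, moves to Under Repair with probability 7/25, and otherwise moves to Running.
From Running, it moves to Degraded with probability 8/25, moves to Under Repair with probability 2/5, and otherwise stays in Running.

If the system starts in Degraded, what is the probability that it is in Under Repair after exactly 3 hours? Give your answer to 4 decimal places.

Propagate the distribution vector 3 hours from Degraded.
After 0 hours: (0.0000, 1.0000, 0.0000)
After 1 hour: (0.2800, 0.4800, 0.2400)
After 2 hours: (0.3200, 0.3744, 0.3056)
After 3 hours: (0.3295, 0.3543, 0.3162)
P(in Under Repair after 3 hours) = 0.3295

0.3295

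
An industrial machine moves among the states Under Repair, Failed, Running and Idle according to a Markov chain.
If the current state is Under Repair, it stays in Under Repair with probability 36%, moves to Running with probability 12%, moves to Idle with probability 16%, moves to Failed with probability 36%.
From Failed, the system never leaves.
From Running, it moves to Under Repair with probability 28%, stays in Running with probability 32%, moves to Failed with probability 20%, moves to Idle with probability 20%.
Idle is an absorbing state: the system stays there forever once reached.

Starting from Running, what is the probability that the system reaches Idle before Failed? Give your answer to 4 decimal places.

Let h(s) be the probability of absorption at Idle starting from transient state s. Then h(Idle) = 1 and h(Failed) = 0. By first-step analysis:
h(Under Repair) = 0.36·h(Under Repair) + 0.36·0 + 0.12·h(Running) + 0.16·1
h(Running) = 0.28·h(Under Repair) + 0.2·0 + 0.32·h(Running) + 0.2·1
Solving: h(Under Repair) = 0.3307, h(Running) = 0.4303.
Starting from Running, the probability is 0.4303.

0.4303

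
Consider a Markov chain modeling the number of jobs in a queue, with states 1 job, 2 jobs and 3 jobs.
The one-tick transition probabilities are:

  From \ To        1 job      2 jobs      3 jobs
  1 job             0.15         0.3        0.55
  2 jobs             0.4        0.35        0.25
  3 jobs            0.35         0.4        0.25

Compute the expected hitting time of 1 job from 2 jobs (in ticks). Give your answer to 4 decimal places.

2.5806

Let t(s) be the expected number of ticks to first reach 1 job from state s, with t(1 job) = 0. Conditioning on the first tick:
t(2 jobs) = 1 + 0.35·t(2 jobs) + 0.25·t(3 jobs)
t(3 jobs) = 1 + 0.4·t(2 jobs) + 0.25·t(3 jobs)
Solving: t(2 jobs) = 2.5806, t(3 jobs) = 2.7097.
Expected ticks from 2 jobs to 1 job: 2.5806.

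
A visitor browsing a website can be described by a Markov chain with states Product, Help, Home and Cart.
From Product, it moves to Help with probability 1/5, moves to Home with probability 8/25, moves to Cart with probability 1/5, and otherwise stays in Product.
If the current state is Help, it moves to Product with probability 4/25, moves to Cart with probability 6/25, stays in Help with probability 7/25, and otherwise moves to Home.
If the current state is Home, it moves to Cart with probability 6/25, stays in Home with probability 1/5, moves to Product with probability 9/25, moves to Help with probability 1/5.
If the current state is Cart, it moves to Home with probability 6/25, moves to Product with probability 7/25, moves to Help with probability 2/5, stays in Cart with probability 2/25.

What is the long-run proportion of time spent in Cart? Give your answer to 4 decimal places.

0.1976

Let the stationary distribution be π with π = πP and π_1 + π_2 + π_3 + π_4 = 1.
π_1 = 0.28·π_1 + 0.16·π_2 + 0.36·π_3 + 0.28·π_4
π_2 = 0.2·π_1 + 0.28·π_2 + 0.2·π_3 + 0.4·π_4
π_3 = 0.32·π_1 + 0.32·π_2 + 0.2·π_3 + 0.24·π_4
Solving with the normalization constraint gives π = (0.2705, 0.2603, 0.2716, 0.1976).
So the stationary probability of Cart is 0.1976.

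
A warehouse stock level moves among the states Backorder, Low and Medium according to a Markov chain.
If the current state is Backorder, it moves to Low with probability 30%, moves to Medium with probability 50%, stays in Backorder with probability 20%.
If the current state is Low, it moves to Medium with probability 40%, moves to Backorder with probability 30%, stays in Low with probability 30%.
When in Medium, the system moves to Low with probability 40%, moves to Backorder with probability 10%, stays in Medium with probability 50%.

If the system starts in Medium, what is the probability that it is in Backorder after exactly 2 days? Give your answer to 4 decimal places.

0.1900

Sum over the intermediate state after 1 day:
P = P(Medium→Backorder)·P(Backorder→Backorder) + P(Medium→Low)·P(Low→Backorder) + P(Medium→Medium)·P(Medium→Backorder)
  = 0.1×0.2 + 0.4×0.3 + 0.5×0.1
  = 0.0200 + 0.1200 + 0.0500 = 0.1900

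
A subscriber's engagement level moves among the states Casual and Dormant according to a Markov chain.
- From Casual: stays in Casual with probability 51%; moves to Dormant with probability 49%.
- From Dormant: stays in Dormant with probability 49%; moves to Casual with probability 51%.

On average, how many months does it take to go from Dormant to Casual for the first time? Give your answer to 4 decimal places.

1.9608

Let t(s) be the expected number of months to first reach Casual from state s, with t(Casual) = 0. Conditioning on the first month:
t(Dormant) = 1 + 0.49·t(Dormant)
Solving: t(Dormant) = 1.9608.
Expected months from Dormant to Casual: 1.9608.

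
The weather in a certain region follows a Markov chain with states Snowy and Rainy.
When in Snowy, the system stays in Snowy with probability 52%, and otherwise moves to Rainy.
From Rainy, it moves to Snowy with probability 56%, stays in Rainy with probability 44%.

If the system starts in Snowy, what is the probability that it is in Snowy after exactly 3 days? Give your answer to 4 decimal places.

0.5384

Propagate the distribution vector 3 days from Snowy.
After 0 days: (1.0000, 0.0000)
After 1 day: (0.5200, 0.4800)
After 2 days: (0.5392, 0.4608)
After 3 days: (0.5384, 0.4616)
P(in Snowy after 3 days) = 0.5384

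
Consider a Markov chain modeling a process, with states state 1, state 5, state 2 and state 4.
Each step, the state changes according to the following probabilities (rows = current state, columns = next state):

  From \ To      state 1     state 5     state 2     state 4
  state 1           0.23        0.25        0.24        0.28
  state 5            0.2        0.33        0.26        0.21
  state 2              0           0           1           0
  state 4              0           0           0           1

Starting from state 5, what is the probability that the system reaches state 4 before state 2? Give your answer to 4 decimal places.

Let h(s) be the probability of absorption at state 4 starting from transient state s. Then h(state 4) = 1 and h(state 2) = 0. By first-step analysis:
h(state 1) = 0.23·h(state 1) + 0.25·h(state 5) + 0.24·0 + 0.28·1
h(state 5) = 0.2·h(state 1) + 0.33·h(state 5) + 0.26·0 + 0.21·1
Solving: h(state 1) = 0.5153, h(state 5) = 0.4673.
Starting from state 5, the probability is 0.4673.

0.4673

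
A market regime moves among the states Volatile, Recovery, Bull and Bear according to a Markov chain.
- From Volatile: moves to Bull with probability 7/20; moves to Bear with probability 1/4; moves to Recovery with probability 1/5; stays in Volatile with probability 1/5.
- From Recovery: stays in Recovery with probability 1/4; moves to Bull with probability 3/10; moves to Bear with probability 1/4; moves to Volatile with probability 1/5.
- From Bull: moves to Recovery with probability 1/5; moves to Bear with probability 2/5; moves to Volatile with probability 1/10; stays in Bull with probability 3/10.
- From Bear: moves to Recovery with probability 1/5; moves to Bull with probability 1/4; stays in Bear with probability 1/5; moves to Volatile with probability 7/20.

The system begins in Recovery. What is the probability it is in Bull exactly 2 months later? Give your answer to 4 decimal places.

0.2975

Propagate the distribution vector 2 months from Recovery.
After 0 months: (0.0000, 1.0000, 0.0000, 0.0000)
After 1 month: (0.2000, 0.2500, 0.3000, 0.2500)
After 2 months: (0.2075, 0.2125, 0.2975, 0.2825)
P(in Bull after 2 months) = 0.2975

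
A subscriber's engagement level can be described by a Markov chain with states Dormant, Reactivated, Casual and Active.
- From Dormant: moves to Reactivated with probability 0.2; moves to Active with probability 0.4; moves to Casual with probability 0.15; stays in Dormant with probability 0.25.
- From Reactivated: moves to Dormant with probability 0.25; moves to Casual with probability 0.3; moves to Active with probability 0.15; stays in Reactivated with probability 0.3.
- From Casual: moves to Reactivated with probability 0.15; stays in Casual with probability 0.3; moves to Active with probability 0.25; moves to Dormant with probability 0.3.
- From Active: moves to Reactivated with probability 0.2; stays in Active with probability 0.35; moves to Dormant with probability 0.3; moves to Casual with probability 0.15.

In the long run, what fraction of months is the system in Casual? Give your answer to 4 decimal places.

0.2136

Let the stationary distribution be π with π = πP and π_1 + π_2 + π_3 + π_4 = 1.
π_1 = 0.25·π_1 + 0.25·π_2 + 0.3·π_3 + 0.3·π_4
π_2 = 0.2·π_1 + 0.3·π_2 + 0.15·π_3 + 0.2·π_4
π_3 = 0.15·π_1 + 0.3·π_2 + 0.3·π_3 + 0.15·π_4
Solving with the normalization constraint gives π = (0.2757, 0.2104, 0.2136, 0.3004).
So the stationary probability of Casual is 0.2136.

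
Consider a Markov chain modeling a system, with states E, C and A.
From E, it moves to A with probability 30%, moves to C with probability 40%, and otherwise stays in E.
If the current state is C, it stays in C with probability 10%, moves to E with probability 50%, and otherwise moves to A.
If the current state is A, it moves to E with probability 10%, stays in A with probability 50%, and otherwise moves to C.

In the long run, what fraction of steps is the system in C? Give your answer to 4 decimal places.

0.3077

Let the stationary distribution be π with π = πP and π_1 + π_2 + π_3 = 1.
π_1 = 0.3·π_1 + 0.5·π_2 + 0.1·π_3
π_2 = 0.4·π_1 + 0.1·π_2 + 0.4·π_3
Solving with the normalization constraint gives π = (0.2788, 0.3077, 0.4135).
So the stationary probability of C is 0.3077.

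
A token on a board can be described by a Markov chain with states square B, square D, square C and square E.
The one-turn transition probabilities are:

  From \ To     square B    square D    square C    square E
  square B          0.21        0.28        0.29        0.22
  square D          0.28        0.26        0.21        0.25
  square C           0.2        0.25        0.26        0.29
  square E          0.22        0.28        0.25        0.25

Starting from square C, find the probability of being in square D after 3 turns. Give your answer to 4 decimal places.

0.2671

Propagate the distribution vector 3 turns from square C.
After 0 turns: (0.0000, 0.0000, 1.0000, 0.0000)
After 1 turn: (0.2000, 0.2500, 0.2600, 0.2900)
After 2 turns: (0.2278, 0.2672, 0.2506, 0.2544)
After 3 turns: (0.2287, 0.2671, 0.2509, 0.2532)
P(in square D after 3 turns) = 0.2671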